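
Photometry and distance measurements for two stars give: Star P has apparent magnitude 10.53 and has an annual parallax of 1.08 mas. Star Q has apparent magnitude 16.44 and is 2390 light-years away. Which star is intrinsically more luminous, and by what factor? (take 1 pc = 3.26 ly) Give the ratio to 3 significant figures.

Star P: p = 1.08 mas = 1.08×10^-3″ → d = 1/p = 925.9 pc
Star P: M = m − 5 log₁₀ d + 5 = 10.53 − 5·2.9666 + 5 = 0.697
Star Q: d = 2390 ly / 3.26 = 733.1 pc
Star Q: M = m − 5 log₁₀ d + 5 = 16.44 − 5·2.8652 + 5 = 7.114
ΔM = M_P − M_Q = 0.697 − (7.114) = -6.417; smaller M is more luminous → Star P.
L ratio = 10^(0.4 |ΔM|) = 10^2.567 = 368.8

Star P is more luminous, by a factor of 369.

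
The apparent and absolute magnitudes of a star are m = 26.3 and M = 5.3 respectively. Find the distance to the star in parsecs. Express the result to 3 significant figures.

d ≈ 158000 pc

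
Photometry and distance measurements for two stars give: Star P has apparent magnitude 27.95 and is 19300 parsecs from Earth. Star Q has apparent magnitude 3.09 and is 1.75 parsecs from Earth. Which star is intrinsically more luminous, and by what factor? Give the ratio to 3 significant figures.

Star P: M = m − 5 log₁₀ d + 5 = 27.95 − 5·4.2856 + 5 = 11.522
Star Q: M = m − 5 log₁₀ d + 5 = 3.09 − 5·0.2430 + 5 = 6.875
ΔM = M_P − M_Q = 11.522 − (6.875) = 4.647; smaller M is more luminous → Star Q.
L ratio = 10^(0.4 |ΔM|) = 10^1.859 = 72.27

Star Q is more luminous, by a factor of 72.3.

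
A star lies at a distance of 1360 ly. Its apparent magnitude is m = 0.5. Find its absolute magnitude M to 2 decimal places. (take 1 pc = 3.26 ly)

d = 1360 ly / 3.26 = 417.2 pc
5 log₁₀(d/10 pc) = 5 log₁₀(417.2) − 5 = 8.102
M = m − 5 log₁₀(d/10) = 0.5 − 8.102 = -7.602

M ≈ -7.60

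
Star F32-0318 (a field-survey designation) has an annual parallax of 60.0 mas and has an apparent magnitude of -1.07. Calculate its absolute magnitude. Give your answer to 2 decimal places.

M ≈ -2.18

p = 60.0 mas = 0.0600″ → d = 1/p = 16.67 pc
5 log₁₀(d/10 pc) = 5 log₁₀(16.67) − 5 = 1.109
M = m − 5 log₁₀(d/10) = -1.07 − 1.109 = -2.179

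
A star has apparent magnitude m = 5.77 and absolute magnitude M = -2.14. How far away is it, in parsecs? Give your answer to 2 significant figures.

μ = m − M = 7.910
m − M = 5 log₁₀ d − 5
log₁₀ d = (m − M)/5 + 1 = 2.5820
d = 10^2.5820 = 381.9 pc

d ≈ 380 pc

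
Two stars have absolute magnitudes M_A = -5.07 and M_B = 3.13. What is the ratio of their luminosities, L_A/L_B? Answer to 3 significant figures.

L_A/L_B ≈ 1910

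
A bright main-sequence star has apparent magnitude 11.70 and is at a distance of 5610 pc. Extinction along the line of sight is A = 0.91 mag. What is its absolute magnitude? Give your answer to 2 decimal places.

M ≈ -2.95

5 log₁₀(d/10 pc) = 5 log₁₀(5610) − 5 = 13.745
M = m − 5 log₁₀(d/10) − A = 11.70 − 13.745 − 0.91 = -2.955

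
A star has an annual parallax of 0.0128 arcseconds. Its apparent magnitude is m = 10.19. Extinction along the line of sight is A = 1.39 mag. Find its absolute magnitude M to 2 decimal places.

d = 1/p = 1/0.0128″ = 78.12 pc
5 log₁₀(d/10 pc) = 5 log₁₀(78.12) − 5 = 4.464
M = m − 5 log₁₀(d/10) − A = 10.19 − 4.464 − 1.39 = 4.336

M ≈ 4.34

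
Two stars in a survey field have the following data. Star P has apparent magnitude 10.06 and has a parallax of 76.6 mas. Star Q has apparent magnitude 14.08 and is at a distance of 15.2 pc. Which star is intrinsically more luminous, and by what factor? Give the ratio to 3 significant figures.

Star P: p = 76.6 mas = 0.0766″ → d = 1/p = 13.05 pc
Star P: M = m − 5 log₁₀ d + 5 = 10.06 − 5·1.1158 + 5 = 9.481
Star Q: M = m − 5 log₁₀ d + 5 = 14.08 − 5·1.1818 + 5 = 13.171
ΔM = M_P − M_Q = 9.481 − (13.171) = -3.690; smaller M is more luminous → Star P.
L ratio = 10^(0.4 |ΔM|) = 10^1.476 = 29.91

Star P is more luminous, by a factor of 29.9.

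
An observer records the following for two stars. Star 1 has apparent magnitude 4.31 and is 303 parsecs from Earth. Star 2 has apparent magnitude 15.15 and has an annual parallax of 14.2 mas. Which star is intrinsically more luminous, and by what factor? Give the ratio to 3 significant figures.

Star 1 is more luminous, by a factor of 401000.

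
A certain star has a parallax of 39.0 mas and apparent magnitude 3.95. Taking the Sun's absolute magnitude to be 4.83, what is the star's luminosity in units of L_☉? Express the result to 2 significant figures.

L/L_☉ ≈ 15

d = 1/p = 1000/39.0 mas = 25.64 pc
M = m − 5 log₁₀ d + 5 = 3.95 − 5·1.4089 + 5 = 1.905
M − M_☉ = 1.905 − 4.83 = -2.925
L/L_☉ = 10^(−0.4 × -2.925) = 14.79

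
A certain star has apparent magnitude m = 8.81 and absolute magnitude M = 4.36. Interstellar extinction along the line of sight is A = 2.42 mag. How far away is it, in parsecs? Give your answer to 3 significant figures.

d ≈ 25.5 pc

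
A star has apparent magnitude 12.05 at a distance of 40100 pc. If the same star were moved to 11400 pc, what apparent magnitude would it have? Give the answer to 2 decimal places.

m ≈ 9.32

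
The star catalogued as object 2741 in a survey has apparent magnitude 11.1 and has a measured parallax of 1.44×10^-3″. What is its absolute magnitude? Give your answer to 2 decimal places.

M ≈ 1.89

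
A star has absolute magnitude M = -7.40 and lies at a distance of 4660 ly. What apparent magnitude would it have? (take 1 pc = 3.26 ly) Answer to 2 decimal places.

m ≈ 3.38

d = 4660 ly / 3.26 = 1429 pc
m = M + 5 log₁₀ d − 5 = -7.40 + 5·3.1552 − 5 = 3.376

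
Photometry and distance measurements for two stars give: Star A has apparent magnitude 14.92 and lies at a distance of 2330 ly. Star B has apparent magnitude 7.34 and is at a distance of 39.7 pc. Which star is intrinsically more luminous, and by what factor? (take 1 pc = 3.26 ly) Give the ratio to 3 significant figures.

Star B is more luminous, by a factor of 3.32.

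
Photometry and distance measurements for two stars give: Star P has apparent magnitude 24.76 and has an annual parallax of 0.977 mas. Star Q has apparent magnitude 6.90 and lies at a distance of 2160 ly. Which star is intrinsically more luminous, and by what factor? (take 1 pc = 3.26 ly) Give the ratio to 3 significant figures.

Star P: p = 0.977 mas = 9.77×10^-4″ → d = 1/p = 1024 pc
Star P: M = m − 5 log₁₀ d + 5 = 24.76 − 5·3.0101 + 5 = 14.709
Star Q: d = 2160 ly / 3.26 = 662.6 pc
Star Q: M = m − 5 log₁₀ d + 5 = 6.90 − 5·2.8212 + 5 = -2.206
ΔM = M_P − M_Q = 14.709 − (-2.206) = 16.916; smaller M is more luminous → Star Q.
L ratio = 10^(0.4 |ΔM|) = 10^6.766 = 5.838×10^6

Star Q is more luminous, by a factor of 5.84×10^6.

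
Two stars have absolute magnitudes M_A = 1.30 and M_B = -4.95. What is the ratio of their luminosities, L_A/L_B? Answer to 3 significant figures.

L_A/L_B ≈ 3.16×10^-3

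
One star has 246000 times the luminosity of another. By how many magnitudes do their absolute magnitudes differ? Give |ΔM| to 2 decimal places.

|ΔM| ≈ 13.48

Pogson: ΔM = −2.5 log₁₀(ratio) = −2.5 log₁₀(246000) = −2.5 × 5.3909 = -13.477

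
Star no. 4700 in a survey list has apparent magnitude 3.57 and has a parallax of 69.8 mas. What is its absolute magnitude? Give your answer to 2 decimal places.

M ≈ 2.79

p = 69.8 mas = 0.0698″ → d = 1/p = 14.33 pc
5 log₁₀(d/10 pc) = 5 log₁₀(14.33) − 5 = 0.781
M = m − 5 log₁₀(d/10) = 3.57 − 0.781 = 2.789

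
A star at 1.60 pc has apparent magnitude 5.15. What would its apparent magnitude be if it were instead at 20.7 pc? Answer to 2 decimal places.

m ≈ 10.71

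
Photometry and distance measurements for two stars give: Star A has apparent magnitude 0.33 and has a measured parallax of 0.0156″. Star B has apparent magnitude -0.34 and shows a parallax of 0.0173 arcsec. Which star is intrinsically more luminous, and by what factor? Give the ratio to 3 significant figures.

Star A: d = 1/p = 1/0.0156″ = 64.10 pc
Star A: M = m − 5 log₁₀ d + 5 = 0.33 − 5·1.8069 + 5 = -3.704
Star B: d = 1/p = 1/0.0173″ = 57.80 pc
Star B: M = m − 5 log₁₀ d + 5 = -0.34 − 5·1.7620 + 5 = -4.150
ΔM = M_A − M_B = -3.704 − (-4.150) = 0.445; smaller M is more luminous → Star B.
L ratio = 10^(0.4 |ΔM|) = 10^0.178 = 1.507

Star B is more luminous, by a factor of 1.51.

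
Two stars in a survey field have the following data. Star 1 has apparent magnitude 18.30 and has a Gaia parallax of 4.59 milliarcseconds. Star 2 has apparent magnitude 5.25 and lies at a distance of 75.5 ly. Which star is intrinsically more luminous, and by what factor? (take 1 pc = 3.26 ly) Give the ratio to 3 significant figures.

Star 2 is more luminous, by a factor of 1880.

Star 1: p = 4.59 mas = 4.59×10^-3″ → d = 1/p = 217.9 pc
Star 1: M = m − 5 log₁₀ d + 5 = 18.30 − 5·2.3382 + 5 = 11.609
Star 2: d = 75.5 ly / 3.26 = 23.16 pc
Star 2: M = m − 5 log₁₀ d + 5 = 5.25 − 5·1.3647 + 5 = 3.426
ΔM = M_1 − M_2 = 11.609 − (3.426) = 8.183; smaller M is more luminous → Star 2.
L ratio = 10^(0.4 |ΔM|) = 10^3.273 = 1875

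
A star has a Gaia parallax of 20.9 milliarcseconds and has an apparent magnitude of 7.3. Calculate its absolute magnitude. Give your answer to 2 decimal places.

M ≈ 3.90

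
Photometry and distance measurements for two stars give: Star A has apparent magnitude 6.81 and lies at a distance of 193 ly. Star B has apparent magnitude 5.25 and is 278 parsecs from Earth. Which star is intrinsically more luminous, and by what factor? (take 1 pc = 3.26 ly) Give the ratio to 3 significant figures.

Star B is more luminous, by a factor of 92.8.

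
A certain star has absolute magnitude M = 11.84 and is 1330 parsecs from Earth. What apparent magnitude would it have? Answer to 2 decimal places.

m ≈ 22.46

m = M + 5 log₁₀ d − 5 = 11.84 + 5·3.1239 − 5 = 22.459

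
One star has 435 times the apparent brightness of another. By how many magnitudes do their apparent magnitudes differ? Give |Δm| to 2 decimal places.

Pogson: Δm = −2.5 log₁₀(ratio) = −2.5 log₁₀(435) = −2.5 × 2.6385 = -6.596

|Δm| ≈ 6.60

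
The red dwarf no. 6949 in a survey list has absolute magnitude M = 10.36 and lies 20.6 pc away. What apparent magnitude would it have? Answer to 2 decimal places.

m = M + 5 log₁₀ d − 5 = 10.36 + 5·1.3139 − 5 = 11.929

m ≈ 11.93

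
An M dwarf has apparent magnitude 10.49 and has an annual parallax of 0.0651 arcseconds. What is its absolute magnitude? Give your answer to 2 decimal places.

M ≈ 9.56

d = 1/p = 1/0.0651″ = 15.36 pc
5 log₁₀(d/10 pc) = 5 log₁₀(15.36) − 5 = 0.932
M = m − 5 log₁₀(d/10) = 10.49 − 0.932 = 9.558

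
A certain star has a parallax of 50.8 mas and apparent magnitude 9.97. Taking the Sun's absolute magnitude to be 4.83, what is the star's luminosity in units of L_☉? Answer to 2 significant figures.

L/L_☉ ≈ 0.034

d = 1/p = 1000/50.8 mas = 19.69 pc
M = m − 5 log₁₀ d + 5 = 9.97 − 5·1.2941 + 5 = 8.499
M − M_☉ = 8.499 − 4.83 = 3.669
L/L_☉ = 10^(−0.4 × 3.669) = 0.03406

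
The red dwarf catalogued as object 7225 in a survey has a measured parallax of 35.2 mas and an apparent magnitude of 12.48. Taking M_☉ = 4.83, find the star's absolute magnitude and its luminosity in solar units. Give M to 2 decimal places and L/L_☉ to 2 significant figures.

M ≈ 10.21; L/L_☉ ≈ 7.0×10^-3

d = 1/p = 1000/35.2 mas = 28.41 pc
M = m − 5 log₁₀ d + 5 = 12.48 − 5·1.4535 + 5 = 10.213
M − M_☉ = 10.213 − 4.83 = 5.383
L/L_☉ = 10^(−0.4 × 5.383) = 7.029×10^-3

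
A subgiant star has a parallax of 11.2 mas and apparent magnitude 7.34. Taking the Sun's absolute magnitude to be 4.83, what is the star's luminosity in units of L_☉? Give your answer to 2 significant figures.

d = 1/p = 1000/11.2 mas = 89.29 pc
M = m − 5 log₁₀ d + 5 = 7.34 − 5·1.9508 + 5 = 2.586
M − M_☉ = 2.586 − 4.83 = -2.244
L/L_☉ = 10^(−0.4 × -2.244) = 7.899

L/L_☉ ≈ 7.9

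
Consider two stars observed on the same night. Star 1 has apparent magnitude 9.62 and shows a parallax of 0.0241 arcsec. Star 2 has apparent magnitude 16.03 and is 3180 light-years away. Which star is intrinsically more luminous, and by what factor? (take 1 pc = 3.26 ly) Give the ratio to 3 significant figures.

Star 1: d = 1/p = 1/0.0241″ = 41.49 pc
Star 1: M = m − 5 log₁₀ d + 5 = 9.62 − 5·1.6180 + 5 = 6.530
Star 2: d = 3180 ly / 3.26 = 975.5 pc
Star 2: M = m − 5 log₁₀ d + 5 = 16.03 − 5·2.9892 + 5 = 6.084
ΔM = M_1 − M_2 = 6.530 − (6.084) = 0.446; smaller M is more luminous → Star 2.
L ratio = 10^(0.4 |ΔM|) = 10^0.178 = 1.508

Star 2 is more luminous, by a factor of 1.51.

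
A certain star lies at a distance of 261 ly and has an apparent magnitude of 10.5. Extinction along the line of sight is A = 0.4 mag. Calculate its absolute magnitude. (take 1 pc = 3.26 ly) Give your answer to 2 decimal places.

M ≈ 5.58

d = 261 ly / 3.26 = 80.06 pc
5 log₁₀(d/10 pc) = 5 log₁₀(80.06) − 5 = 4.517
M = m − 5 log₁₀(d/10) − A = 10.5 − 4.517 − 0.4 = 5.583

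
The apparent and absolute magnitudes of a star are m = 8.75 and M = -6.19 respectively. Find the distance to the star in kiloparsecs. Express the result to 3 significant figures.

Distance modulus: m − M = 8.75 − (-6.19) = 14.940
m − M = 5 log₁₀ d − 5
log₁₀ d = (m − M)/5 + 1 = 3.9880
d = 10^3.9880 = 9727 pc
= 9.727 kpc

d ≈ 9.73 kpc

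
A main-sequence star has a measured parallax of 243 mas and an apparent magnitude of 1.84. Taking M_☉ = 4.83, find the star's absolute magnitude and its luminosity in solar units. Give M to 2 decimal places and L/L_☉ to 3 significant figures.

M ≈ 3.77; L/L_☉ ≈ 2.66

d = 1/p = 1000/243 mas = 4.115 pc
M = m − 5 log₁₀ d + 5 = 1.84 − 5·0.6144 + 5 = 3.768
M − M_☉ = 3.768 − 4.83 = -1.062
L/L_☉ = 10^(−0.4 × -1.062) = 2.659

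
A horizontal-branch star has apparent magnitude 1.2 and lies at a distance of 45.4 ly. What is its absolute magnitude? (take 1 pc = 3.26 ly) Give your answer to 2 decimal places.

d = 45.4 ly / 3.26 = 13.93 pc
5 log₁₀(d/10 pc) = 5 log₁₀(13.93) − 5 = 0.719
M = m − 5 log₁₀(d/10) = 1.2 − 0.719 = 0.481

M ≈ 0.48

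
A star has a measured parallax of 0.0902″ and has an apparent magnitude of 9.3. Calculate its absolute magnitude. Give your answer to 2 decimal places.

d = 1/p = 1/0.0902″ = 11.09 pc
5 log₁₀(d/10 pc) = 5 log₁₀(11.09) − 5 = 0.224
M = m − 5 log₁₀(d/10) = 9.3 − 0.224 = 9.076

M ≈ 9.08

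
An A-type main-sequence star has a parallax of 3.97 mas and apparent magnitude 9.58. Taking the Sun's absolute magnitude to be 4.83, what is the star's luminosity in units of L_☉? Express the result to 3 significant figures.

L/L_☉ ≈ 7.99

d = 1/p = 1000/3.97 mas = 251.9 pc
M = m − 5 log₁₀ d + 5 = 9.58 − 5·2.4012 + 5 = 2.574
M − M_☉ = 2.574 − 4.83 = -2.256
L/L_☉ = 10^(−0.4 × -2.256) = 7.988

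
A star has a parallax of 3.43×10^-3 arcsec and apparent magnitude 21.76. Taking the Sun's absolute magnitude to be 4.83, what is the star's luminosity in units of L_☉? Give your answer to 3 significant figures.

L/L_☉ ≈ 1.44×10^-4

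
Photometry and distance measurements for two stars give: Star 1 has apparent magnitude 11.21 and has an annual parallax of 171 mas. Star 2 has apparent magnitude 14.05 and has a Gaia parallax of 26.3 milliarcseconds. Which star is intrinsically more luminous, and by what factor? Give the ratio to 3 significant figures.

Star 1: p = 171 mas = 0.171″ → d = 1/p = 5.848 pc
Star 1: M = m − 5 log₁₀ d + 5 = 11.21 − 5·0.7670 + 5 = 12.375
Star 2: p = 26.3 mas = 0.0263″ → d = 1/p = 38.02 pc
Star 2: M = m − 5 log₁₀ d + 5 = 14.05 − 5·1.5800 + 5 = 11.150
ΔM = M_1 − M_2 = 12.375 − (11.150) = 1.225; smaller M is more luminous → Star 2.
L ratio = 10^(0.4 |ΔM|) = 10^0.490 = 3.091

Star 2 is more luminous, by a factor of 3.09.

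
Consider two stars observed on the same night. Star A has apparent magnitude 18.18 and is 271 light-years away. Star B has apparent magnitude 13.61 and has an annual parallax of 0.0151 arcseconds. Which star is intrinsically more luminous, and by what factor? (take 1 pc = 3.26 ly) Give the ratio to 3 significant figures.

Star A: d = 271 ly / 3.26 = 83.13 pc
Star A: M = m − 5 log₁₀ d + 5 = 18.18 − 5·1.9198 + 5 = 13.581
Star B: d = 1/p = 1/0.0151″ = 66.23 pc
Star B: M = m − 5 log₁₀ d + 5 = 13.61 − 5·1.8210 + 5 = 9.505
ΔM = M_A − M_B = 13.581 − (9.505) = 4.076; smaller M is more luminous → Star B.
L ratio = 10^(0.4 |ΔM|) = 10^1.631 = 42.71

Star B is more luminous, by a factor of 42.7.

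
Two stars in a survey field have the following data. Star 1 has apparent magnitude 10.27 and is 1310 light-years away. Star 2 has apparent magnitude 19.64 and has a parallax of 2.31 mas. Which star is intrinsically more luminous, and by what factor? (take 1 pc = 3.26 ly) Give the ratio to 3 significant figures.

Star 1 is more luminous, by a factor of 4820.

Star 1: d = 1310 ly / 3.26 = 401.8 pc
Star 1: M = m − 5 log₁₀ d + 5 = 10.27 − 5·2.6041 + 5 = 2.250
Star 2: p = 2.31 mas = 2.31×10^-3″ → d = 1/p = 432.9 pc
Star 2: M = m − 5 log₁₀ d + 5 = 19.64 − 5·2.6364 + 5 = 11.458
ΔM = M_1 − M_2 = 2.250 − (11.458) = -9.208; smaller M is more luminous → Star 1.
L ratio = 10^(0.4 |ΔM|) = 10^3.683 = 4823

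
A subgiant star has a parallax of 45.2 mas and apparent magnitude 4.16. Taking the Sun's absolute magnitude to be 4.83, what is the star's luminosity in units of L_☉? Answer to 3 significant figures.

d = 1/p = 1000/45.2 mas = 22.12 pc
M = m − 5 log₁₀ d + 5 = 4.16 − 5·1.3449 + 5 = 2.436
M − M_☉ = 2.436 − 4.83 = -2.394
L/L_☉ = 10^(−0.4 × -2.394) = 9.072

L/L_☉ ≈ 9.07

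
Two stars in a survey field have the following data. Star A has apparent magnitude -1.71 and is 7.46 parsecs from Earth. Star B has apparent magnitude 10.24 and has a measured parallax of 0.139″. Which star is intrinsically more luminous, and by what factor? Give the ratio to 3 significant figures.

Star A: M = m − 5 log₁₀ d + 5 = -1.71 − 5·0.8727 + 5 = -1.074
Star B: d = 1/p = 1/0.139″ = 7.194 pc
Star B: M = m − 5 log₁₀ d + 5 = 10.24 − 5·0.8570 + 5 = 10.955
ΔM = M_A − M_B = -1.074 − (10.955) = -12.029; smaller M is more luminous → Star A.
L ratio = 10^(0.4 |ΔM|) = 10^4.812 = 64790

Star A is more luminous, by a factor of 64800.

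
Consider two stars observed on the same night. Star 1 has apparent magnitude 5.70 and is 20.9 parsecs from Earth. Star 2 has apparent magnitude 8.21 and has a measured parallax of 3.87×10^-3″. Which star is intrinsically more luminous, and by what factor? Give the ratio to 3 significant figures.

Star 1: M = m − 5 log₁₀ d + 5 = 5.70 − 5·1.3201 + 5 = 4.099
Star 2: d = 1/p = 1/3.87×10^-3″ = 258.4 pc
Star 2: M = m − 5 log₁₀ d + 5 = 8.21 − 5·2.4123 + 5 = 1.149
ΔM = M_1 − M_2 = 4.099 − (1.149) = 2.951; smaller M is more luminous → Star 2.
L ratio = 10^(0.4 |ΔM|) = 10^1.180 = 15.15

Star 2 is more luminous, by a factor of 15.1.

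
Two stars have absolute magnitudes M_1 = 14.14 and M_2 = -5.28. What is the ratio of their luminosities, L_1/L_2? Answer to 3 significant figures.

ΔM = M_1 − M_2 = 19.42
L_1/L_2 = 10^(−0.4 ΔM) = 10^-7.768 = 1.706×10^-8

L_1/L_2 ≈ 1.71×10^-8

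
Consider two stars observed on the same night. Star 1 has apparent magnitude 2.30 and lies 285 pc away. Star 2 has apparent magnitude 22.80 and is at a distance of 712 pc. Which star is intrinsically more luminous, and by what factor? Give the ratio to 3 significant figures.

Star 1: M = m − 5 log₁₀ d + 5 = 2.30 − 5·2.4548 + 5 = -4.974
Star 2: M = m − 5 log₁₀ d + 5 = 22.80 − 5·2.8525 + 5 = 13.538
ΔM = M_1 − M_2 = -4.974 − (13.538) = -18.512; smaller M is more luminous → Star 1.
L ratio = 10^(0.4 |ΔM|) = 10^7.405 = 2.539×10^7

Star 1 is more luminous, by a factor of 2.54×10^7.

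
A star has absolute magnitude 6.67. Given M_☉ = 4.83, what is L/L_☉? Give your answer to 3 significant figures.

M − M_☉ = 6.67 − 4.83 = 1.840
L/L_☉ = 10^(−0.4 (M − M_☉)) = 10^-0.736 = 0.1837

L/L_☉ ≈ 0.184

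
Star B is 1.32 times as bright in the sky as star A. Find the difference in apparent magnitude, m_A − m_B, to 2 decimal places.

m_A − m_B ≈ 0.30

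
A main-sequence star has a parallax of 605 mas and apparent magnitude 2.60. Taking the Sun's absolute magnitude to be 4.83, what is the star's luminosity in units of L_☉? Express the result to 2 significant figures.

d = 1/p = 1000/605 mas = 1.653 pc
M = m − 5 log₁₀ d + 5 = 2.60 − 5·0.2182 + 5 = 6.509
M − M_☉ = 6.509 − 4.83 = 1.679
L/L_☉ = 10^(−0.4 × 1.679) = 0.2131

L/L_☉ ≈ 0.21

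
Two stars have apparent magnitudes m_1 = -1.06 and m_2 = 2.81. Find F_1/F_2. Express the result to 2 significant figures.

F_1/F_2 ≈ 35

Magnitude difference = -3.87
Flux ratio = 10^(−0.4 Δm) = 10^(−0.4 × -3.87) = 10^1.548 = 35.32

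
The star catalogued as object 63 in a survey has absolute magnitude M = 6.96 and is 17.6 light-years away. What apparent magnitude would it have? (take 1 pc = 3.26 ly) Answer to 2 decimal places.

m ≈ 5.62

d = 17.6 ly / 3.26 = 5.399 pc
m = M + 5 log₁₀ d − 5 = 6.96 + 5·0.7323 − 5 = 5.621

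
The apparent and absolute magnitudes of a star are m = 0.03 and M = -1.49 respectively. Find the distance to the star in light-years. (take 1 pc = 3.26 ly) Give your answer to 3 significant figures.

d ≈ 65.6 ly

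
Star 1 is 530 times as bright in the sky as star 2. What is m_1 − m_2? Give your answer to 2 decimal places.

Pogson: Δm = −2.5 log₁₀(ratio) = −2.5 log₁₀(530) = −2.5 × 2.7243 = -6.811
Star 1 is brighter, so it has the smaller magnitude: the difference is negative.

m_1 − m_2 ≈ -6.81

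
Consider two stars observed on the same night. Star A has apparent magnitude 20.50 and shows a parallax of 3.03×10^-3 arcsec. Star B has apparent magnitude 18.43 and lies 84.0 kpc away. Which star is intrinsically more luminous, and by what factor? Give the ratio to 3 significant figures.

Star A: d = 1/p = 1/3.03×10^-3″ = 330.0 pc
Star A: M = m − 5 log₁₀ d + 5 = 20.50 − 5·2.5186 + 5 = 12.907
Star B: d = 84.0 kpc = 84000 pc
Star B: M = m − 5 log₁₀ d + 5 = 18.43 − 5·4.9243 + 5 = -1.191
ΔM = M_A − M_B = 12.907 − (-1.191) = 14.099; smaller M is more luminous → Star B.
L ratio = 10^(0.4 |ΔM|) = 10^5.639 = 436000

Star B is more luminous, by a factor of 436000.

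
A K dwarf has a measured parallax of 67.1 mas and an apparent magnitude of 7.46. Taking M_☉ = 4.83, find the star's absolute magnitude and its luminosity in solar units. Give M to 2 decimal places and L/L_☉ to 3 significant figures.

M ≈ 6.59; L/L_☉ ≈ 0.197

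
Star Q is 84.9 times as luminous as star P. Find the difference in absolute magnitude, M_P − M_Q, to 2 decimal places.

M_P − M_Q ≈ 4.82

Pogson: ΔM = −2.5 log₁₀(ratio) = −2.5 log₁₀(84.9) = −2.5 × 1.9289 = -4.822
Star Q is brighter so has the smaller magnitude: M_P − M_Q is positive.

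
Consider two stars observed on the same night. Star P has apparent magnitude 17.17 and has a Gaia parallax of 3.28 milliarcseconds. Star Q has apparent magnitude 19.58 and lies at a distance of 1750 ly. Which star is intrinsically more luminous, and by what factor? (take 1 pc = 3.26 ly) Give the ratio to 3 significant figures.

Star P: p = 3.28 mas = 3.28×10^-3″ → d = 1/p = 304.9 pc
Star P: M = m − 5 log₁₀ d + 5 = 17.17 − 5·2.4841 + 5 = 9.749
Star Q: d = 1750 ly / 3.26 = 536.8 pc
Star Q: M = m − 5 log₁₀ d + 5 = 19.58 − 5·2.7298 + 5 = 10.931
ΔM = M_P − M_Q = 9.749 − (10.931) = -1.182; smaller M is more luminous → Star P.
L ratio = 10^(0.4 |ΔM|) = 10^0.473 = 2.969

Star P is more luminous, by a factor of 2.97.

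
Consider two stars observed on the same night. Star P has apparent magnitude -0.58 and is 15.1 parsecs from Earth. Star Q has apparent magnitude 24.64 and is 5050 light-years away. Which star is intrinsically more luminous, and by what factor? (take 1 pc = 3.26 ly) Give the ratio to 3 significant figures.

Star P: M = m − 5 log₁₀ d + 5 = -0.58 − 5·1.1790 + 5 = -1.475
Star Q: d = 5050 ly / 3.26 = 1549 pc
Star Q: M = m − 5 log₁₀ d + 5 = 24.64 − 5·3.1901 + 5 = 13.690
ΔM = M_P − M_Q = -1.475 − (13.690) = -15.165; smaller M is more luminous → Star P.
L ratio = 10^(0.4 |ΔM|) = 10^6.066 = 1.164×10^6

Star P is more luminous, by a factor of 1.16×10^6.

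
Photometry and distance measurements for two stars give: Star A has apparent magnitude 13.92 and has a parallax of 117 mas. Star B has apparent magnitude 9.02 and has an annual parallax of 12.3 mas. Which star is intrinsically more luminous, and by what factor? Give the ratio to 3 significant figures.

Star B is more luminous, by a factor of 8250.

Star A: p = 117 mas = 0.117″ → d = 1/p = 8.547 pc
Star A: M = m − 5 log₁₀ d + 5 = 13.92 − 5·0.9318 + 5 = 14.261
Star B: p = 12.3 mas = 0.0123″ → d = 1/p = 81.30 pc
Star B: M = m − 5 log₁₀ d + 5 = 9.02 − 5·1.9101 + 5 = 4.470
ΔM = M_A − M_B = 14.261 − (4.470) = 9.791; smaller M is more luminous → Star B.
L ratio = 10^(0.4 |ΔM|) = 10^3.917 = 8252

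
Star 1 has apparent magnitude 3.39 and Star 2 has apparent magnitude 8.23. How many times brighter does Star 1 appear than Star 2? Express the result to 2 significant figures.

86

Magnitude difference = -4.84
Flux ratio = 10^(−0.4 Δm) = 10^(−0.4 × -4.84) = 10^1.936 = 86.30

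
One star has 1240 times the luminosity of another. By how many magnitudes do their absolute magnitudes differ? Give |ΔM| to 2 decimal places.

|ΔM| ≈ 7.73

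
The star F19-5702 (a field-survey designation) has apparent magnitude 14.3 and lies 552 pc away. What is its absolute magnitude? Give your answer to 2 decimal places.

M ≈ 5.59

5 log₁₀(d/10 pc) = 5 log₁₀(552.0) − 5 = 8.710
M = m − 5 log₁₀(d/10) = 14.3 − 8.710 = 5.590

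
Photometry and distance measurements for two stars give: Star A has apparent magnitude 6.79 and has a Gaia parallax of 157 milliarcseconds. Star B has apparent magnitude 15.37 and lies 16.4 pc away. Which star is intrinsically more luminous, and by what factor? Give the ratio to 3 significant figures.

Star A is more luminous, by a factor of 408.

Star A: p = 157 mas = 0.157″ → d = 1/p = 6.369 pc
Star A: M = m − 5 log₁₀ d + 5 = 6.79 − 5·0.8041 + 5 = 7.769
Star B: M = m − 5 log₁₀ d + 5 = 15.37 − 5·1.2148 + 5 = 14.296
ΔM = M_A − M_B = 7.769 − (14.296) = -6.526; smaller M is more luminous → Star A.
L ratio = 10^(0.4 |ΔM|) = 10^2.611 = 407.9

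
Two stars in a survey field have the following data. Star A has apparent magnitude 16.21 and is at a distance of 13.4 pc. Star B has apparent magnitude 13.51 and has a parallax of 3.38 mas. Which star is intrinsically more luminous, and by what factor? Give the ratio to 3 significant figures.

Star B is more luminous, by a factor of 5860.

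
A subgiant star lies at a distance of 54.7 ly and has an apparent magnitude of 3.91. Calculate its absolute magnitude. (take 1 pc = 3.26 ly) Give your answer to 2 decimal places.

M ≈ 2.79

d = 54.7 ly / 3.26 = 16.78 pc
5 log₁₀(d/10 pc) = 5 log₁₀(16.78) − 5 = 1.124
M = m − 5 log₁₀(d/10) = 3.91 − 1.124 = 2.786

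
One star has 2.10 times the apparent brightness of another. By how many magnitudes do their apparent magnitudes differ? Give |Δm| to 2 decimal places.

|Δm| ≈ 0.81

Pogson: Δm = −2.5 log₁₀(ratio) = −2.5 log₁₀(2.10) = −2.5 × 0.3222 = -0.806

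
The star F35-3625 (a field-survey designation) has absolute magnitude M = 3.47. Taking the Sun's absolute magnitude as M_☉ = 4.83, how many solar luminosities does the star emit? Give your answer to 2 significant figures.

L/L_☉ ≈ 3.5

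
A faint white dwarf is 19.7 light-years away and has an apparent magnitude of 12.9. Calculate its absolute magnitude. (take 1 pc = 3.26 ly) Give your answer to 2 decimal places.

d = 19.7 ly / 3.26 = 6.043 pc
5 log₁₀(d/10 pc) = 5 log₁₀(6.043) − 5 = -1.094
M = m − 5 log₁₀(d/10) = 12.9 + 1.094 = 13.994

M ≈ 13.99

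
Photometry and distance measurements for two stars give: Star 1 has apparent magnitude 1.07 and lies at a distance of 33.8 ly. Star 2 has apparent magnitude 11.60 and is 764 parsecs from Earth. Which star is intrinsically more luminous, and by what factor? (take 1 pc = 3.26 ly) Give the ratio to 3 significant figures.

Star 1: d = 33.8 ly / 3.26 = 10.37 pc
Star 1: M = m − 5 log₁₀ d + 5 = 1.07 − 5·1.0157 + 5 = 0.992
Star 2: M = m − 5 log₁₀ d + 5 = 11.60 − 5·2.8831 + 5 = 2.185
ΔM = M_1 − M_2 = 0.992 − (2.185) = -1.193; smaller M is more luminous → Star 1.
L ratio = 10^(0.4 |ΔM|) = 10^0.477 = 3.001

Star 1 is more luminous, by a factor of 3.00.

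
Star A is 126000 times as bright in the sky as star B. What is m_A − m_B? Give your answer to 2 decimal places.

Pogson: Δm = −2.5 log₁₀(ratio) = −2.5 log₁₀(126000) = −2.5 × 5.1004 = -12.751
Star A is brighter, so it has the smaller magnitude: the difference is negative.

m_A − m_B ≈ -12.75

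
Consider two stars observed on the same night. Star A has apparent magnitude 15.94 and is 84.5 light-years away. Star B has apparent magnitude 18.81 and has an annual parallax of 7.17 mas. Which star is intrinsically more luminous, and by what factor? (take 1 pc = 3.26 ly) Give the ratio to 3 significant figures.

Star B is more luminous, by a factor of 2.06.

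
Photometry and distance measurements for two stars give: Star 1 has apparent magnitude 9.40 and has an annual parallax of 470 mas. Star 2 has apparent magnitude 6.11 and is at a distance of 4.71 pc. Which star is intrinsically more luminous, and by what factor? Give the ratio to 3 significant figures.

Star 2 is more luminous, by a factor of 101.

Star 1: p = 470 mas = 0.470″ → d = 1/p = 2.128 pc
Star 1: M = m − 5 log₁₀ d + 5 = 9.40 − 5·0.3279 + 5 = 12.760
Star 2: M = m − 5 log₁₀ d + 5 = 6.11 − 5·0.6730 + 5 = 7.745
ΔM = M_1 − M_2 = 12.760 − (7.745) = 5.016; smaller M is more luminous → Star 2.
L ratio = 10^(0.4 |ΔM|) = 10^2.006 = 101.4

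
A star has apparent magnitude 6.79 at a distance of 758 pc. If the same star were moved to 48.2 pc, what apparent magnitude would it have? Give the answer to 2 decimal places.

m ≈ 0.81

Flux ∝ 1/d², so Δm = 5 log₁₀(d₂/d₁) = 5 log₁₀(48.2/758) = -5.983
m₂ = m₁ + Δm = 6.79 + (-5.983) = 0.807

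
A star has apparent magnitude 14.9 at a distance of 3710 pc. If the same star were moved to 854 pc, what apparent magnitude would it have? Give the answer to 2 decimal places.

m ≈ 11.71

Flux ∝ 1/d², so Δm = 5 log₁₀(d₂/d₁) = 5 log₁₀(854/3710) = -3.190
m₂ = m₁ + Δm = 14.9 + (-3.190) = 11.710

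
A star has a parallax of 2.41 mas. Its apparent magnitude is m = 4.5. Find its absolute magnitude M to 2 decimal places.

p = 2.41 mas = 2.41×10^-3″ → d = 1/p = 414.9 pc
5 log₁₀(d/10 pc) = 5 log₁₀(414.9) − 5 = 8.090
M = m − 5 log₁₀(d/10) = 4.5 − 8.090 = -3.590

M ≈ -3.59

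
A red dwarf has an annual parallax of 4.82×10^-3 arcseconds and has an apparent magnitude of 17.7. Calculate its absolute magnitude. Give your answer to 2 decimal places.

M ≈ 11.12

d = 1/p = 1/4.82×10^-3″ = 207.5 pc
5 log₁₀(d/10 pc) = 5 log₁₀(207.5) − 5 = 6.585
M = m − 5 log₁₀(d/10) = 17.7 − 6.585 = 11.115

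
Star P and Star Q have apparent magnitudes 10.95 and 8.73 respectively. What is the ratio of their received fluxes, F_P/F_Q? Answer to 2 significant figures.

F_P/F_Q ≈ 0.13

Δm = 10.95 − (8.73) = 2.22
Flux ratio = 10^(−0.4 Δm) = 10^(−0.4 × 2.22) = 10^-0.888 = 0.1294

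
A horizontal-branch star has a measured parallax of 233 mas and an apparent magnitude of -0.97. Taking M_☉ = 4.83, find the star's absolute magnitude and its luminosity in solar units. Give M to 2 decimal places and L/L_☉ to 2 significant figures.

M ≈ 0.87; L/L_☉ ≈ 38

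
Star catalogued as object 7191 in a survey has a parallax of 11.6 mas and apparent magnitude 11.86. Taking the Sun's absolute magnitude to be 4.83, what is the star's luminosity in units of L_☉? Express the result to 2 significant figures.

d = 1/p = 1000/11.6 mas = 86.21 pc
M = m − 5 log₁₀ d + 5 = 11.86 − 5·1.9355 + 5 = 7.182
M − M_☉ = 7.182 − 4.83 = 2.352
L/L_☉ = 10^(−0.4 × 2.352) = 0.1146

L/L_☉ ≈ 0.11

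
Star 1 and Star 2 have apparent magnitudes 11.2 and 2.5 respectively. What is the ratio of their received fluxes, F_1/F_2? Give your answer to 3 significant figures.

Δm = 11.2 − (2.5) = 8.7
Flux ratio = 10^(−0.4 Δm) = 10^(−0.4 × 8.7) = 10^-3.480 = 3.311×10^-4

F_1/F_2 ≈ 3.31×10^-4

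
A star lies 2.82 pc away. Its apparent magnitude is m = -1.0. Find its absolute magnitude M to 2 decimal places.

M ≈ 1.75

5 log₁₀(d/10 pc) = 5 log₁₀(2.820) − 5 = -2.749
M = m − 5 log₁₀(d/10) = -1.0 + 2.749 = 1.749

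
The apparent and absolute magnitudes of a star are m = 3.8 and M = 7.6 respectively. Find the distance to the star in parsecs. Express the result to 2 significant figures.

Distance modulus: m − M = 3.8 − (7.6) = -3.800
m − M = 5 log₁₀ d − 5
log₁₀ d = (m − M)/5 + 1 = 0.2400
d = 10^0.2400 = 1.738 pc

d ≈ 1.7 pc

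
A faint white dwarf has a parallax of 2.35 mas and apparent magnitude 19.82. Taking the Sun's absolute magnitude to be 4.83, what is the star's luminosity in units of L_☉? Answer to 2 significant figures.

d = 1/p = 1000/2.35 mas = 425.5 pc
M = m − 5 log₁₀ d + 5 = 19.82 − 5·2.6289 + 5 = 11.675
M − M_☉ = 11.675 − 4.83 = 6.845
L/L_☉ = 10^(−0.4 × 6.845) = 1.828×10^-3

L/L_☉ ≈ 1.8×10^-3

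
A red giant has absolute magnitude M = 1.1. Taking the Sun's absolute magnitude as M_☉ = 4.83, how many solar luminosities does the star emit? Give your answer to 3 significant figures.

M − M_☉ = 1.1 − 4.83 = -3.730
L/L_☉ = 10^(−0.4 (M − M_☉)) = 10^1.492 = 31.05

L/L_☉ ≈ 31.0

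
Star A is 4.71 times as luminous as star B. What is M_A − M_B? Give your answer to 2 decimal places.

M_A − M_B ≈ -1.68

Pogson: ΔM = −2.5 log₁₀(ratio) = −2.5 log₁₀(4.71) = −2.5 × 0.6730 = -1.683
Star A is brighter, so it has the smaller magnitude: the difference is negative.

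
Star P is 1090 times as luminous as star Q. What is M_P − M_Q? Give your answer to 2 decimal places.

M_P − M_Q ≈ -7.59

Pogson: ΔM = −2.5 log₁₀(ratio) = −2.5 log₁₀(1090) = −2.5 × 3.0374 = -7.594
Star P is brighter, so it has the smaller magnitude: the difference is negative.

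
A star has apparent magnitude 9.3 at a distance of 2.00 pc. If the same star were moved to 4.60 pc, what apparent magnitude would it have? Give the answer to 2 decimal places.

m ≈ 11.11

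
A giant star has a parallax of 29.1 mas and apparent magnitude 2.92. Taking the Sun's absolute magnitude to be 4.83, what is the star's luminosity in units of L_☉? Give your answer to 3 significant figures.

L/L_☉ ≈ 68.6

d = 1/p = 1000/29.1 mas = 34.36 pc
M = m − 5 log₁₀ d + 5 = 2.92 − 5·1.5361 + 5 = 0.239
M − M_☉ = 0.239 − 4.83 = -4.591
L/L_☉ = 10^(−0.4 × -4.591) = 68.58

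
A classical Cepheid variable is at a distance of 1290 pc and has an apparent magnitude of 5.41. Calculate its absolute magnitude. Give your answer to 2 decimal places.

M ≈ -5.14

5 log₁₀(d/10 pc) = 5 log₁₀(1290) − 5 = 10.553
M = m − 5 log₁₀(d/10) = 5.41 − 10.553 = -5.143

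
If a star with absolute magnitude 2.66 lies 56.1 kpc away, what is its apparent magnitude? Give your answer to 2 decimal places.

d = 56.1 kpc = 56100 pc
m = M + 5 log₁₀ d − 5 = 2.66 + 5·4.7490 − 5 = 21.405

m ≈ 21.40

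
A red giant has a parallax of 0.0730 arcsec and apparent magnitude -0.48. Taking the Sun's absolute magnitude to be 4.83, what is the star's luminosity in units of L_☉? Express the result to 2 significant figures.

d = 1/p = 1/0.0730″ = 13.70 pc
M = m − 5 log₁₀ d + 5 = -0.48 − 5·1.1367 + 5 = -1.163
M − M_☉ = -1.163 − 4.83 = -5.993
L/L_☉ = 10^(−0.4 × -5.993) = 249.7

L/L_☉ ≈ 250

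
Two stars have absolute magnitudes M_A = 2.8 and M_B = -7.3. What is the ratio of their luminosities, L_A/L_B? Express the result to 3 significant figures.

L_A/L_B ≈ 9.12×10^-5

ΔM = M_A − M_B = 10.1
L_A/L_B = 10^(−0.4 ΔM) = 10^-4.040 = 9.120×10^-5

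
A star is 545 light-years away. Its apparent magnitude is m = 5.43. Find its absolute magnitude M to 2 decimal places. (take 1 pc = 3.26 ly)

d = 545 ly / 3.26 = 167.2 pc
5 log₁₀(d/10 pc) = 5 log₁₀(167.2) − 5 = 6.116
M = m − 5 log₁₀(d/10) = 5.43 − 6.116 = -0.686

M ≈ -0.69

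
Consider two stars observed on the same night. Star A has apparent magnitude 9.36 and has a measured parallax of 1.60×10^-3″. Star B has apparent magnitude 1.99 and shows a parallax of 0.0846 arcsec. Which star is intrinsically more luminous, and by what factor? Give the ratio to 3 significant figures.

Star A is more luminous, by a factor of 3.15.

Star A: d = 1/p = 1/1.60×10^-3″ = 625.0 pc
Star A: M = m − 5 log₁₀ d + 5 = 9.36 − 5·2.7959 + 5 = 0.381
Star B: d = 1/p = 1/0.0846″ = 11.82 pc
Star B: M = m − 5 log₁₀ d + 5 = 1.99 − 5·1.0726 + 5 = 1.627
ΔM = M_A − M_B = 0.381 − (1.627) = -1.246; smaller M is more luminous → Star A.
L ratio = 10^(0.4 |ΔM|) = 10^0.499 = 3.151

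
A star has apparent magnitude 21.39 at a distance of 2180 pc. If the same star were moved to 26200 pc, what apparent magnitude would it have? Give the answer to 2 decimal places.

Flux ∝ 1/d², so Δm = 5 log₁₀(d₂/d₁) = 5 log₁₀(26200/2180) = 5.399
m₂ = m₁ + Δm = 21.39 + (5.399) = 26.789

m ≈ 26.79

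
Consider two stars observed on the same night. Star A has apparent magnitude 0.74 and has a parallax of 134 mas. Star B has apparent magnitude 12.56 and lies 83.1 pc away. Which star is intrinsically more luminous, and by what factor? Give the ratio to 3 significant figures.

Star A is more luminous, by a factor of 431.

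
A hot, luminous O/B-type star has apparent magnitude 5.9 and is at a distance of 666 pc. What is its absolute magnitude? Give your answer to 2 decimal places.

M ≈ -3.22

5 log₁₀(d/10 pc) = 5 log₁₀(666.0) − 5 = 9.117
M = m − 5 log₁₀(d/10) = 5.9 − 9.117 = -3.217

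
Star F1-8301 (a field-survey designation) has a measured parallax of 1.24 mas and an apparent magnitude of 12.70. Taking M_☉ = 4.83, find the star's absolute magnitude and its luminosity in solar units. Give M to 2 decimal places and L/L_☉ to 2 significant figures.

M ≈ 3.17; L/L_☉ ≈ 4.6

d = 1/p = 1000/1.24 mas = 806.5 pc
M = m − 5 log₁₀ d + 5 = 12.70 − 5·2.9066 + 5 = 3.167
M − M_☉ = 3.167 − 4.83 = -1.663
L/L_☉ = 10^(−0.4 × -1.663) = 4.625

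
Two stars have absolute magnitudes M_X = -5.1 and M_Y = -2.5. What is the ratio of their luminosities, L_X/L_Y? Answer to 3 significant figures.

ΔM = M_X − M_Y = -2.6
L_X/L_Y = 10^(−0.4 ΔM) = 10^1.040 = 10.96

L_X/L_Y ≈ 11.0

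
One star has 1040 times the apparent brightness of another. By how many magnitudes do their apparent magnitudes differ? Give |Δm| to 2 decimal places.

Pogson: Δm = −2.5 log₁₀(ratio) = −2.5 log₁₀(1040) = −2.5 × 3.0170 = -7.543

|Δm| ≈ 7.54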